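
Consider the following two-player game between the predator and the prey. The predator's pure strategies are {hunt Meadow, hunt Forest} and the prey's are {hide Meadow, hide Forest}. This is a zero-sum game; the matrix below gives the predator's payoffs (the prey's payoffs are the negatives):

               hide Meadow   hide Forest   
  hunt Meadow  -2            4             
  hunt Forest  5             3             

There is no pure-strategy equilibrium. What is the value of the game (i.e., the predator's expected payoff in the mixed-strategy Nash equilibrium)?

v = 13/4

For the predator to be willing to mix, the predator must be indifferent between hunt Meadow and hunt Forest, which pins down the prey's mix.
  the predator's expected payoff from hunt Meadow: q·(-2) + (1−q)·4 = -6q + 4
  the predator's expected payoff from hunt Forest: q·5 + (1−q)·3 = 2q + 3
  -6q + 4 = 2q + 3  ⇒  -8q = -1  ⇒  q = 1/8.
The value is the predator's expected payoff against this mix (using hunt Meadow): (1/8)·(-2) + (7/8)·4 = 13/4.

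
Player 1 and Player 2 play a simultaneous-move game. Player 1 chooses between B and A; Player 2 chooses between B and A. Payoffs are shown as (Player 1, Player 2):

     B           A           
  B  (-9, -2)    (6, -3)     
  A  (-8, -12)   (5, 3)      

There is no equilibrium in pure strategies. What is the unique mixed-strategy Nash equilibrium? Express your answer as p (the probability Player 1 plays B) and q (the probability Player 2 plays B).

For Player 2 to be willing to mix, Player 2 must be indifferent between B and A, which pins down Player 1's mix.
  Player 2's payoff to B: p·(-2) + (1−p)·(-12) = 10p - 12
  Player 2's payoff to A: p·(-3) + (1−p)·3 = -6p + 3
  10p - 12 = -6p + 3  ⇒  16p = 15  ⇒  p = 15/16.
Set Player 1's expected payoff from B equal to that from A:
  Player 1's payoff from B: q·(-9) + (1−q)·6 = -15q + 6
  Player 1's payoff from A: q·(-8) + (1−q)·5 = -13q + 5
  -15q + 6 = -13q + 5  ⇒  -2q = -1  ⇒  q = 1/2.

p = 15/16, q = 1/2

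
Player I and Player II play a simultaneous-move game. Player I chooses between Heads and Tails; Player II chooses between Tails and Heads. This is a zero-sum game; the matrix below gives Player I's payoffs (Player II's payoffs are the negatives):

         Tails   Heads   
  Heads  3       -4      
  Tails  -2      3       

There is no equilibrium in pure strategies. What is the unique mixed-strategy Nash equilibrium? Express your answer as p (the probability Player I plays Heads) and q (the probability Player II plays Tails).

Set Player II's expected payoff from Tails equal to that from Heads:
  Player II's payoff from Tails: p·(-3) + (1−p)·2 = -5p + 2
  Player II's payoff from Heads: p·4 + (1−p)·(-3) = 7p - 3
  -5p + 2 = 7p - 3  ⇒  -12p = -5  ⇒  p = 5/12.
Set Player I's expected payoff from Heads equal to that from Tails:
  Player I's payoff from Heads: q·3 + (1−q)·(-4) = 7q - 4
  Player I's payoff from Tails: q·(-2) + (1−q)·3 = -5q + 3
  7q - 4 = -5q + 3  ⇒  12q = 7  ⇒  q = 7/12.

p = 5/12, q = 7/12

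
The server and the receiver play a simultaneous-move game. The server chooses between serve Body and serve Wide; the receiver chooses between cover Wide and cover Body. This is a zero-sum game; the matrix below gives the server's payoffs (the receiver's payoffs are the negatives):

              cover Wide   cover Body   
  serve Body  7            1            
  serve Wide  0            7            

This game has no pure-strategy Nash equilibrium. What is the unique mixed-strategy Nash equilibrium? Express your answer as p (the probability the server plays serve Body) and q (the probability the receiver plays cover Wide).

The server's mix must leave the receiver indifferent between cover Wide and cover Body.
  the receiver's payoff to cover Wide: p·(-7) + (1−p)·0 = -7p
  the receiver's payoff to cover Body: p·(-1) + (1−p)·(-7) = 6p - 7
  -7p = 6p - 7  ⇒  -13p = -7  ⇒  p = 7/13.
In a mixed equilibrium the server is indifferent between serve Body and serve Wide; this condition fixes q.
  the server's payoff from serve Body: q·7 + (1−q)·1 = 6q + 1
  the server's payoff from serve Wide: q·0 + (1−q)·7 = -7q + 7
  6q + 1 = -7q + 7  ⇒  13q = 6  ⇒  q = 6/13.

p = 7/13, q = 6/13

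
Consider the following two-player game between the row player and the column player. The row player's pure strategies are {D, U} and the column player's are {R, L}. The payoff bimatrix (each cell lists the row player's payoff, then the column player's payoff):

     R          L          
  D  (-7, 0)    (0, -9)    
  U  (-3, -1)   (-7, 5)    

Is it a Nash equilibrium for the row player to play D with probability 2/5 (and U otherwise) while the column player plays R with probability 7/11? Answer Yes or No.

Yes

Check the column player's indifference given the row player's mix p = 2/5:
  payoff from R = -3/5; payoff from L = -3/5 — equal.
Check the row player's indifference given the column player's mix q = 7/11:
  payoff from D = -49/11; payoff from U = -49/11 — equal.
Both players are indifferent, so neither can profitably deviate.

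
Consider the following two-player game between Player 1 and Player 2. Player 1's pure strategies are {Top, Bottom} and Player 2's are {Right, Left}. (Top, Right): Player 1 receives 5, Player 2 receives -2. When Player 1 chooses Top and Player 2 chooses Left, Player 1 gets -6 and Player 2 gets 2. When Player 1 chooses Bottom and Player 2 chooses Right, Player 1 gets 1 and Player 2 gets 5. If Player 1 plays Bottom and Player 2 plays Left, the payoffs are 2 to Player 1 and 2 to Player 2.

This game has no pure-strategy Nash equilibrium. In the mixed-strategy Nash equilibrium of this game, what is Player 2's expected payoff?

For Player 2 to be willing to mix, Player 2 must be indifferent between Right and Left, which pins down Player 1's mix.
  Player 2's payoff from Right: p·(-2) + (1−p)·5 = -7p + 5
  Player 2's payoff from Left: p·2 + (1−p)·2 = 2
  -7p + 5 = 2  ⇒  -7p = -3  ⇒  p = 3/7.
At equilibrium Player 2 is indifferent across columns, so Player 2's payoff equals the payoff from Right: (3/7)·(-2) + (4/7)·5 = 2.

2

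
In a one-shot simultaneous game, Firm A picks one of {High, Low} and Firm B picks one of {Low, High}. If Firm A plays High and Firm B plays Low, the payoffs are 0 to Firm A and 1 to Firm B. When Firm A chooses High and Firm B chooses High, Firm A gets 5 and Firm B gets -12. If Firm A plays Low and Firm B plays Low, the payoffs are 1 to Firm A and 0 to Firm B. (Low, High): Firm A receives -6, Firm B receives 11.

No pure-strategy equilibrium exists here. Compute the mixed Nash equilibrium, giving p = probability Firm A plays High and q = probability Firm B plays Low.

Firm A's mix must leave Firm B indifferent between Low and High.
  Firm B's payoff from Low: p·1 + (1−p)·0 = p
  Firm B's payoff from High: p·(-12) + (1−p)·11 = -23p + 11
  p = -23p + 11  ⇒  24p = 11  ⇒  p = 11/24.
Firm B's mix must leave Firm A indifferent between High and Low.
  Firm A's expected payoff from High: q·0 + (1−q)·5 = -5q + 5
  Firm A's expected payoff from Low: q·1 + (1−q)·(-6) = 7q - 6
  -5q + 5 = 7q - 6  ⇒  -12q = -11  ⇒  q = 11/12.

p = 11/24, q = 11/12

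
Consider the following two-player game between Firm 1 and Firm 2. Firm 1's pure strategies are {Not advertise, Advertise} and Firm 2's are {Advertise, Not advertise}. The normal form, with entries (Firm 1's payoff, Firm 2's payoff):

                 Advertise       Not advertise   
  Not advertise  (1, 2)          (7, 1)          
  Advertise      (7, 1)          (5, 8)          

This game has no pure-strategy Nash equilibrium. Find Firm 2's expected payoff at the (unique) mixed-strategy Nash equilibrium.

In a mixed equilibrium Firm 2 is indifferent between Advertise and Not advertise; this condition fixes p.
  Firm 2's payoff to Advertise: p·2 + (1−p)·1 = p + 1
  Firm 2's payoff to Not advertise: p·1 + (1−p)·8 = -7p + 8
  p + 1 = -7p + 8  ⇒  8p = 7  ⇒  p = 7/8.
At equilibrium Firm 2 is indifferent across columns, so Firm 2's payoff equals the payoff from Advertise: (7/8)·2 + (1/8)·1 = 15/8.

15/8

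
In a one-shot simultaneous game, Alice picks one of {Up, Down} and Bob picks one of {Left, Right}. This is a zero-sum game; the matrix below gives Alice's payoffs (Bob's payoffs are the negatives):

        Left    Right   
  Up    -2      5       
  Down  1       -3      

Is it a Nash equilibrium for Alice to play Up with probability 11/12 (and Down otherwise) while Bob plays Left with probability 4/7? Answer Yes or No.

No

Given Alice's mix p = 11/12, Bob's payoff from Left is 7/4 but from Right is -13/3. Bob strictly prefers Left, so Bob would not mix.
So the proposed profile is not a Nash equilibrium.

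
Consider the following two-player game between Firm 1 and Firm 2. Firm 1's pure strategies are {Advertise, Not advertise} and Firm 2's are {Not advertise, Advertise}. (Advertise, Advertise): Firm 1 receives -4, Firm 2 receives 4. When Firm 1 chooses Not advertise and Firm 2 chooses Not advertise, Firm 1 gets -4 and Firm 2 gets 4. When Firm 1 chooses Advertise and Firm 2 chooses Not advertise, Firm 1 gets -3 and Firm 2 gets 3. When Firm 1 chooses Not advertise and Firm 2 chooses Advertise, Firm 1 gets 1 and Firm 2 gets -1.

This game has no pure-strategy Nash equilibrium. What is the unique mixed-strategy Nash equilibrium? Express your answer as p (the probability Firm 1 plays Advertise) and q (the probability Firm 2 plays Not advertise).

p = 5/6, q = 5/6

Firm 2's indifference between Not advertise and Advertise determines Firm 1's mixing probability p:
  Firm 2's payoff from Not advertise: p·3 + (1−p)·4 = -p + 4
  Firm 2's payoff from Advertise: p·4 + (1−p)·(-1) = 5p - 1
  -p + 4 = 5p - 1  ⇒  -6p = -5  ⇒  p = 5/6.
Set Firm 1's expected payoff from Advertise equal to that from Not advertise:
  Firm 1's payoff to Advertise: q·(-3) + (1−q)·(-4) = q - 4
  Firm 1's payoff to Not advertise: q·(-4) + (1−q)·1 = -5q + 1
  q - 4 = -5q + 1  ⇒  6q = 5  ⇒  q = 5/6.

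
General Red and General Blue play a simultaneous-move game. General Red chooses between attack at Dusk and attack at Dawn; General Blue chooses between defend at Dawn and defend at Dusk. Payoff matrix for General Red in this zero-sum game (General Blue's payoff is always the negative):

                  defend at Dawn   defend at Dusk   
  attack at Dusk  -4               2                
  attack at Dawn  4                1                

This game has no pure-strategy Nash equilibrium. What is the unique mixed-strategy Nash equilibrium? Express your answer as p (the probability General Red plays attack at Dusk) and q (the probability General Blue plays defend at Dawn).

p = 1/3, q = 1/9

General Blue's indifference between defend at Dawn and defend at Dusk determines General Red's mixing probability p:
  General Blue's expected payoff from defend at Dawn: p·4 + (1−p)·(-4) = 8p - 4
  General Blue's expected payoff from defend at Dusk: p·(-2) + (1−p)·(-1) = -p - 1
  8p - 4 = -p - 1  ⇒  9p = 3  ⇒  p = 1/3.
General Red's indifference between attack at Dusk and attack at Dawn determines General Blue's mixing probability q:
  General Red's expected payoff from attack at Dusk: q·(-4) + (1−q)·2 = -6q + 2
  General Red's expected payoff from attack at Dawn: q·4 + (1−q)·1 = 3q + 1
  -6q + 2 = 3q + 1  ⇒  -9q = -1  ⇒  q = 1/9.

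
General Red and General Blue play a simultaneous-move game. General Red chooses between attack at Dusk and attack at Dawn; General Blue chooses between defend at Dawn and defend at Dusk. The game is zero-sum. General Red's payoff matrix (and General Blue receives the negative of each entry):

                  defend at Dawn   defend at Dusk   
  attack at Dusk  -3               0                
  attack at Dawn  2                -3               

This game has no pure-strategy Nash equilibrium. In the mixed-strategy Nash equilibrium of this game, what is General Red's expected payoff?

Set General Red's expected payoff from attack at Dusk equal to that from attack at Dawn:
  General Red's expected payoff from attack at Dusk: q·(-3) + (1−q)·0 = -3q
  General Red's expected payoff from attack at Dawn: q·2 + (1−q)·(-3) = 5q - 3
  -3q = 5q - 3  ⇒  -8q = -3  ⇒  q = 3/8.
At equilibrium General Red is indifferent across rows, so General Red's payoff equals the payoff from attack at Dusk: (3/8)·(-3) + (5/8)·0 = -9/8.

-9/8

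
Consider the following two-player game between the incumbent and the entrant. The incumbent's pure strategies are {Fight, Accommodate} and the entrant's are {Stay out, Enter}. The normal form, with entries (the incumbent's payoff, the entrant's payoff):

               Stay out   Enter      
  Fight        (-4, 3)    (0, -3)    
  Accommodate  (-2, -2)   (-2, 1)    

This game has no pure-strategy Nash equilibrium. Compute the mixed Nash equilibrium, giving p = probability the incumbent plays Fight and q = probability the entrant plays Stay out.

p = 1/3, q = 1/2

The incumbent's mix must leave the entrant indifferent between Stay out and Enter.
  the entrant's expected payoff from Stay out: p·3 + (1−p)·(-2) = 5p - 2
  the entrant's expected payoff from Enter: p·(-3) + (1−p)·1 = -4p + 1
  5p - 2 = -4p + 1  ⇒  9p = 3  ⇒  p = 1/3.
In a mixed equilibrium the incumbent is indifferent between Fight and Accommodate; this condition fixes q.
  the incumbent's payoff from Fight: q·(-4) + (1−q)·0 = -4q
  the incumbent's payoff from Accommodate: q·(-2) + (1−q)·(-2) = -2
  -4q = -2  ⇒  -4q = -2  ⇒  q = 1/2.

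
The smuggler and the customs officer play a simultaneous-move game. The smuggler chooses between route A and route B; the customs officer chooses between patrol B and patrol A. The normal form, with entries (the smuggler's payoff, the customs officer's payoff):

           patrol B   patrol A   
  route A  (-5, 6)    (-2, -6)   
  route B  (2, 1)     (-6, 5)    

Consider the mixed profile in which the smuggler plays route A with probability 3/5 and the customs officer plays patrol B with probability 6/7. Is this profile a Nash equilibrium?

Given the smuggler's mix p = 3/5, the customs officer's payoff from patrol B is 4 but from patrol A is -8/5. The customs officer strictly prefers patrol B, so the customs officer would not mix.
So the proposed profile is not a Nash equilibrium.

No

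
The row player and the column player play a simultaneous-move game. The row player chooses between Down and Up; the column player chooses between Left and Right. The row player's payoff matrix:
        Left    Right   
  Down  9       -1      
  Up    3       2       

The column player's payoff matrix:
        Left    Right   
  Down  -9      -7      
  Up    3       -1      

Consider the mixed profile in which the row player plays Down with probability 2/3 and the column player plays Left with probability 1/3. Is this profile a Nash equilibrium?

Check the column player's indifference given the row player's mix p = 2/3:
  payoff from Left = -5; payoff from Right = -5 — equal.
Check the row player's indifference given the column player's mix q = 1/3:
  payoff from Down = 7/3; payoff from Up = 7/3 — equal.
Both players are indifferent, so neither can profitably deviate.

Yes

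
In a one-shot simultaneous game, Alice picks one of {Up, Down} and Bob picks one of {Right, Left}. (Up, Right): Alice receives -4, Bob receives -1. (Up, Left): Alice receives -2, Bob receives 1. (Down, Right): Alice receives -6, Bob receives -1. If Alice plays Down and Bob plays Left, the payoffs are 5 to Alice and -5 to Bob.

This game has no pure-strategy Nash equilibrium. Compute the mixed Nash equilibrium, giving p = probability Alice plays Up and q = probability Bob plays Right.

p = 2/3, q = 7/9

For Bob to be willing to mix, Bob must be indifferent between Right and Left, which pins down Alice's mix.
  Bob's payoff to Right: p·(-1) + (1−p)·(-1) = -1
  Bob's payoff to Left: p·1 + (1−p)·(-5) = 6p - 5
  -1 = 6p - 5  ⇒  -6p = -4  ⇒  p = 2/3.
Alice's indifference between Up and Down determines Bob's mixing probability q:
  Alice's payoff to Up: q·(-4) + (1−q)·(-2) = -2q - 2
  Alice's payoff to Down: q·(-6) + (1−q)·5 = -11q + 5
  -2q - 2 = -11q + 5  ⇒  9q = 7  ⇒  q = 7/9.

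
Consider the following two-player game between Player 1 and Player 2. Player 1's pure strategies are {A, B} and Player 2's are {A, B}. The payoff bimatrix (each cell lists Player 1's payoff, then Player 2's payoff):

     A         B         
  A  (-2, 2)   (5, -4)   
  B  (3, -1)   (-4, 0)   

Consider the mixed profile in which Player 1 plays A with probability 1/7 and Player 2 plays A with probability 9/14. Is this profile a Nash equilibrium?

Check Player 2's indifference given Player 1's mix p = 1/7:
  payoff from A = -4/7; payoff from B = -4/7 — equal.
Check Player 1's indifference given Player 2's mix q = 9/14:
  payoff from A = 1/2; payoff from B = 1/2 — equal.
Both players are indifferent, so neither can profitably deviate.

Yes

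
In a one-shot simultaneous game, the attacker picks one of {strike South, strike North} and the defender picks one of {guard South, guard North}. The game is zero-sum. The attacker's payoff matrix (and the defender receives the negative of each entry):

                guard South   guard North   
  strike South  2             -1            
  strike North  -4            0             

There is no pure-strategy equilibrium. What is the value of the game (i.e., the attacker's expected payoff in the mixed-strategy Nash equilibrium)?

The defender's mix must leave the attacker indifferent between strike South and strike North.
  the attacker's payoff from strike South: q·2 + (1−q)·(-1) = 3q - 1
  the attacker's payoff from strike North: q·(-4) + (1−q)·0 = -4q
  3q - 1 = -4q  ⇒  7q = 1  ⇒  q = 1/7.
The value is the attacker's expected payoff against this mix (using strike South): (1/7)·2 + (6/7)·(-1) = -4/7.

v = -4/7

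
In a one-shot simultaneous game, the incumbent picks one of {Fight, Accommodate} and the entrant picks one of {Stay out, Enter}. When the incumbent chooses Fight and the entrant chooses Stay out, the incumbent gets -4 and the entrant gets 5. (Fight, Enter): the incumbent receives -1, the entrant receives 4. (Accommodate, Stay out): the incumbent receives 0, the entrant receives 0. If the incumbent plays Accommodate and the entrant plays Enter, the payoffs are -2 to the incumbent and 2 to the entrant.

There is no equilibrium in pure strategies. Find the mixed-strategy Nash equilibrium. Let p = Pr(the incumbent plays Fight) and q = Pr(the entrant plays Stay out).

Set the entrant's expected payoff from Stay out equal to that from Enter:
  the entrant's payoff from Stay out: p·5 + (1−p)·0 = 5p
  the entrant's payoff from Enter: p·4 + (1−p)·2 = 2p + 2
  5p = 2p + 2  ⇒  3p = 2  ⇒  p = 2/3.
The entrant's mix must leave the incumbent indifferent between Fight and Accommodate.
  the incumbent's payoff from Fight: q·(-4) + (1−q)·(-1) = -3q - 1
  the incumbent's payoff from Accommodate: q·0 + (1−q)·(-2) = 2q - 2
  -3q - 1 = 2q - 2  ⇒  -5q = -1  ⇒  q = 1/5.

p = 2/3, q = 1/5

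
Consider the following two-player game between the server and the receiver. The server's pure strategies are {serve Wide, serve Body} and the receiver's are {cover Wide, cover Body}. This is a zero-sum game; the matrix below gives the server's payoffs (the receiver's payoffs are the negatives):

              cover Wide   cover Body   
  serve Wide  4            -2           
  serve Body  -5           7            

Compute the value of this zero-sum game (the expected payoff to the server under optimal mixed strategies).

Set the server's expected payoff from serve Wide equal to that from serve Body:
  the server's expected payoff from serve Wide: q·4 + (1−q)·(-2) = 6q - 2
  the server's expected payoff from serve Body: q·(-5) + (1−q)·7 = -12q + 7
  6q - 2 = -12q + 7  ⇒  18q = 9  ⇒  q = 1/2.
The value is the server's expected payoff against this mix (using serve Wide): (1/2)·4 + (1/2)·(-2) = 1.

v = 1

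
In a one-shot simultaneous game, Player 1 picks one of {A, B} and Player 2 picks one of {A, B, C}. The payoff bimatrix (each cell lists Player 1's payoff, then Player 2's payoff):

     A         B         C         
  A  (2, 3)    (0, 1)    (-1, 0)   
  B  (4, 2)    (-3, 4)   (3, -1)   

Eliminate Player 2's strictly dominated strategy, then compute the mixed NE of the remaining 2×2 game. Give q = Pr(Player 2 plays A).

q = 3/5

Player 2's strategy C is strictly dominated by A: 3 > 0 and 2 > -1. Eliminate C.
Player 1's indifference between A and B determines Player 2's mixing probability q:
  Player 1's expected payoff from A: q·2 + (1−q)·0 = 2q
  Player 1's expected payoff from B: q·4 + (1−q)·(-3) = 7q - 3
  2q = 7q - 3  ⇒  -5q = -3  ⇒  q = 3/5.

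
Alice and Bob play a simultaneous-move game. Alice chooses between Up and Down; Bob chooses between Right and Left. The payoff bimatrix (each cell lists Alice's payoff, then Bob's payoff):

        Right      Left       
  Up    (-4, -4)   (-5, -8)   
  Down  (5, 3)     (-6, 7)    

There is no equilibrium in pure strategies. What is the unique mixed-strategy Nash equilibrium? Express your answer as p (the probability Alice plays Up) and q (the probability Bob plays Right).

p = 1/2, q = 1/10

For Bob to be willing to mix, Bob must be indifferent between Right and Left, which pins down Alice's mix.
  Bob's expected payoff from Right: p·(-4) + (1−p)·3 = -7p + 3
  Bob's expected payoff from Left: p·(-8) + (1−p)·7 = -15p + 7
  -7p + 3 = -15p + 7  ⇒  8p = 4  ⇒  p = 1/2.
Alice's indifference between Up and Down determines Bob's mixing probability q:
  Alice's expected payoff from Up: q·(-4) + (1−q)·(-5) = q - 5
  Alice's expected payoff from Down: q·5 + (1−q)·(-6) = 11q - 6
  q - 5 = 11q - 6  ⇒  -10q = -1  ⇒  q = 1/10.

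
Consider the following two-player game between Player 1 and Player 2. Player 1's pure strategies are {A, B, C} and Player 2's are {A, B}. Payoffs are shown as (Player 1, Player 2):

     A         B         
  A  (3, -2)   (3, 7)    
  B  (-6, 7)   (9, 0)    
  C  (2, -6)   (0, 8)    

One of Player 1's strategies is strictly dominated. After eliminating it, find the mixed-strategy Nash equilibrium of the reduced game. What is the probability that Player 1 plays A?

p = 7/16

Player 1's strategy C is strictly dominated by A: 3 > 2 and 3 > 0. Eliminate C.
In a mixed equilibrium Player 2 is indifferent between A and B; this condition fixes p.
  Player 2's expected payoff from A: p·(-2) + (1−p)·7 = -9p + 7
  Player 2's expected payoff from B: p·7 + (1−p)·0 = 7p
  -9p + 7 = 7p  ⇒  -16p = -7  ⇒  p = 7/16.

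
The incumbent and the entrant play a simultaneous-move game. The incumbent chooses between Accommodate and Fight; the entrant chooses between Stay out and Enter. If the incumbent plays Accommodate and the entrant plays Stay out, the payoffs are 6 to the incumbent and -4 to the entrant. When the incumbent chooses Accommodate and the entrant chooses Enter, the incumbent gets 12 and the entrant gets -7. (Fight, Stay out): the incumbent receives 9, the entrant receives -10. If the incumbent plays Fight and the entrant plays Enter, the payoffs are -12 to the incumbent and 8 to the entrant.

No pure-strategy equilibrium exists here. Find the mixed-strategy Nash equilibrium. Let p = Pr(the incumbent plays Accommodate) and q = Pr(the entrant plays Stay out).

The incumbent's mix must leave the entrant indifferent between Stay out and Enter.
  the entrant's payoff to Stay out: p·(-4) + (1−p)·(-10) = 6p - 10
  the entrant's payoff to Enter: p·(-7) + (1−p)·8 = -15p + 8
  6p - 10 = -15p + 8  ⇒  21p = 18  ⇒  p = 6/7.
Set the incumbent's expected payoff from Accommodate equal to that from Fight:
  the incumbent's expected payoff from Accommodate: q·6 + (1−q)·12 = -6q + 12
  the incumbent's expected payoff from Fight: q·9 + (1−q)·(-12) = 21q - 12
  -6q + 12 = 21q - 12  ⇒  -27q = -24  ⇒  q = 8/9.

p = 6/7, q = 8/9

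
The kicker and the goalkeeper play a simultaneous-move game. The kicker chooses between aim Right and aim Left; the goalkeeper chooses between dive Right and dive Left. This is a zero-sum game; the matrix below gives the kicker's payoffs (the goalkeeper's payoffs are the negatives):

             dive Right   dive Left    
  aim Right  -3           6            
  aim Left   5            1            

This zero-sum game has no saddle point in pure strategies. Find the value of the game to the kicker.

v = 33/13

In a mixed equilibrium the kicker is indifferent between aim Right and aim Left; this condition fixes q.
  the kicker's expected payoff from aim Right: q·(-3) + (1−q)·6 = -9q + 6
  the kicker's expected payoff from aim Left: q·5 + (1−q)·1 = 4q + 1
  -9q + 6 = 4q + 1  ⇒  -13q = -5  ⇒  q = 5/13.
The value is the kicker's expected payoff against this mix (using aim Right): (5/13)·(-3) + (8/13)·6 = 33/13.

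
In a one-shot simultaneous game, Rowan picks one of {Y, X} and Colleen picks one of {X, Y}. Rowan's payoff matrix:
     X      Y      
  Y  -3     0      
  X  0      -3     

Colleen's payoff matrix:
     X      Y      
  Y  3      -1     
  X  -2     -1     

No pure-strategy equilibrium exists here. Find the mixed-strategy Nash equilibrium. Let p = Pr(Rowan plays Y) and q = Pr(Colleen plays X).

p = 1/5, q = 1/2

Set Colleen's expected payoff from X equal to that from Y:
  Colleen's payoff to X: p·3 + (1−p)·(-2) = 5p - 2
  Colleen's payoff to Y: p·(-1) + (1−p)·(-1) = -1
  5p - 2 = -1  ⇒  5p = 1  ⇒  p = 1/5.
Colleen's mix must leave Rowan indifferent between Y and X.
  Rowan's payoff to Y: q·(-3) + (1−q)·0 = -3q
  Rowan's payoff to X: q·0 + (1−q)·(-3) = 3q - 3
  -3q = 3q - 3  ⇒  -6q = -3  ⇒  q = 1/2.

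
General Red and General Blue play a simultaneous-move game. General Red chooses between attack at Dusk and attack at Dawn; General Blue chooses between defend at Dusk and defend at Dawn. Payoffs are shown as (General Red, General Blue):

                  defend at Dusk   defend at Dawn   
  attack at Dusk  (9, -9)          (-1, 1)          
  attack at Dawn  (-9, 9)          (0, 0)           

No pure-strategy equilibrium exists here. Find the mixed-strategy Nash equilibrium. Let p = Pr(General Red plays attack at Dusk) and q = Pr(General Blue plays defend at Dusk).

p = 9/19, q = 1/19

For General Blue to be willing to mix, General Blue must be indifferent between defend at Dusk and defend at Dawn, which pins down General Red's mix.
  General Blue's payoff from defend at Dusk: p·(-9) + (1−p)·9 = -18p + 9
  General Blue's payoff from defend at Dawn: p·1 + (1−p)·0 = p
  -18p + 9 = p  ⇒  -19p = -9  ⇒  p = 9/19.
General Blue's mix must leave General Red indifferent between attack at Dusk and attack at Dawn.
  General Red's expected payoff from attack at Dusk: q·9 + (1−q)·(-1) = 10q - 1
  General Red's expected payoff from attack at Dawn: q·(-9) + (1−q)·0 = -9q
  10q - 1 = -9q  ⇒  19q = 1  ⇒  q = 1/19.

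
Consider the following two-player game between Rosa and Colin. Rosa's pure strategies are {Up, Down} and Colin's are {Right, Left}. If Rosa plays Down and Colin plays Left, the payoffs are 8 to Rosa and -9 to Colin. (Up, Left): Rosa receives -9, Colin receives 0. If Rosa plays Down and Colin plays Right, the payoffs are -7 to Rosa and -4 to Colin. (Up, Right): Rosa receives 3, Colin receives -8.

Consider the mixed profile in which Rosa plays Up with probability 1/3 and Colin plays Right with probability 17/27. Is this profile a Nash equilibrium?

No

Given Rosa's mix p = 1/3, Colin's payoff from Right is -16/3 but from Left is -6. Colin strictly prefers Right, so Colin would not mix.
So the proposed profile is not a Nash equilibrium.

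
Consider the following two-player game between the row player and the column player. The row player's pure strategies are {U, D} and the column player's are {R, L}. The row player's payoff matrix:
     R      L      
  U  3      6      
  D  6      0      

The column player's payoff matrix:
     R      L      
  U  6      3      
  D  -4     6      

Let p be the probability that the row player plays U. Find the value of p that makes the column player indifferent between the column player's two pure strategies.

p = 10/13

The row player's mix must leave the column player indifferent between R and L.
  the column player's expected payoff from R: p·6 + (1−p)·(-4) = 10p - 4
  the column player's expected payoff from L: p·3 + (1−p)·6 = -3p + 6
  10p - 4 = -3p + 6  ⇒  13p = 10  ⇒  p = 10/13.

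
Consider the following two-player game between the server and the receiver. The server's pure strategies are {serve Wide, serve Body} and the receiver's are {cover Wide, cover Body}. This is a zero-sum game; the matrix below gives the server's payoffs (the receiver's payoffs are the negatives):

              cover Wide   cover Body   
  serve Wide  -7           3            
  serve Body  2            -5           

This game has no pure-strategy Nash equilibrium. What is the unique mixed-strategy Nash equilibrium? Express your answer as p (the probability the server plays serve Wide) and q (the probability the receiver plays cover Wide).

p = 7/17, q = 8/17

The server's mix must leave the receiver indifferent between cover Wide and cover Body.
  the receiver's payoff from cover Wide: p·7 + (1−p)·(-2) = 9p - 2
  the receiver's payoff from cover Body: p·(-3) + (1−p)·5 = -8p + 5
  9p - 2 = -8p + 5  ⇒  17p = 7  ⇒  p = 7/17.
The server's indifference between serve Wide and serve Body determines the receiver's mixing probability q:
  the server's payoff to serve Wide: q·(-7) + (1−q)·3 = -10q + 3
  the server's payoff to serve Body: q·2 + (1−q)·(-5) = 7q - 5
  -10q + 3 = 7q - 5  ⇒  -17q = -8  ⇒  q = 8/17.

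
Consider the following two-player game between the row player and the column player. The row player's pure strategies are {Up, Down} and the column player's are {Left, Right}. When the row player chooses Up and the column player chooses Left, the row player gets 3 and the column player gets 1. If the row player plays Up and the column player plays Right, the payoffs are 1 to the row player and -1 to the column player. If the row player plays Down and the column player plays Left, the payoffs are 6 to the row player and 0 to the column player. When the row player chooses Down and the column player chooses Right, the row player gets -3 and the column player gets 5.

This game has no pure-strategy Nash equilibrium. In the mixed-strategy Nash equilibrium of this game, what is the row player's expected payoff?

15/7

In a mixed equilibrium the row player is indifferent between Up and Down; this condition fixes q.
  the row player's payoff from Up: q·3 + (1−q)·1 = 2q + 1
  the row player's payoff from Down: q·6 + (1−q)·(-3) = 9q - 3
  2q + 1 = 9q - 3  ⇒  -7q = -4  ⇒  q = 4/7.
At equilibrium the row player is indifferent across rows, so the row player's payoff equals the payoff from Up: (4/7)·3 + (3/7)·1 = 15/7.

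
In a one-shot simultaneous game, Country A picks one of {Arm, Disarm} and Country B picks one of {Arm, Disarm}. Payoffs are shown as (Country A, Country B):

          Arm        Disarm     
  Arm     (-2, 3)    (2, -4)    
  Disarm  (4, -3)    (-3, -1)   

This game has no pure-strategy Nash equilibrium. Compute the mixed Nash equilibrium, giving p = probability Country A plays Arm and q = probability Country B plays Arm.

p = 2/9, q = 5/11

In a mixed equilibrium Country B is indifferent between Arm and Disarm; this condition fixes p.
  Country B's payoff from Arm: p·3 + (1−p)·(-3) = 6p - 3
  Country B's payoff from Disarm: p·(-4) + (1−p)·(-1) = -3p - 1
  6p - 3 = -3p - 1  ⇒  9p = 2  ⇒  p = 2/9.
Country A's indifference between Arm and Disarm determines Country B's mixing probability q:
  Country A's payoff from Arm: q·(-2) + (1−q)·2 = -4q + 2
  Country A's payoff from Disarm: q·4 + (1−q)·(-3) = 7q - 3
  -4q + 2 = 7q - 3  ⇒  -11q = -5  ⇒  q = 5/11.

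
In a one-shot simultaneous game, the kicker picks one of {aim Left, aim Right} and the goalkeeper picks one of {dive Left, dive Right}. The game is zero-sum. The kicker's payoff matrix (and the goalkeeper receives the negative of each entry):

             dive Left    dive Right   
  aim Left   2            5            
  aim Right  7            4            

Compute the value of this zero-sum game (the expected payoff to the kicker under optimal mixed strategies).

v = 9/2

For the kicker to be willing to mix, the kicker must be indifferent between aim Left and aim Right, which pins down the goalkeeper's mix.
  the kicker's payoff from aim Left: q·2 + (1−q)·5 = -3q + 5
  the kicker's payoff from aim Right: q·7 + (1−q)·4 = 3q + 4
  -3q + 5 = 3q + 4  ⇒  -6q = -1  ⇒  q = 1/6.
The value is the kicker's expected payoff against this mix (using aim Left): (1/6)·2 + (5/6)·5 = 9/2.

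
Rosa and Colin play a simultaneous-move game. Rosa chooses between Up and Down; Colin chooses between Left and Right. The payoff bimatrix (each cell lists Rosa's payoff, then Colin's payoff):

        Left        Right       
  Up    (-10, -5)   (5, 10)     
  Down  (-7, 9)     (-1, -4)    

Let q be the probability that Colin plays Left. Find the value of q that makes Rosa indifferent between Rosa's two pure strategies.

Colin's mix must leave Rosa indifferent between Up and Down.
  Rosa's expected payoff from Up: q·(-10) + (1−q)·5 = -15q + 5
  Rosa's expected payoff from Down: q·(-7) + (1−q)·(-1) = -6q - 1
  -15q + 5 = -6q - 1  ⇒  -9q = -6  ⇒  q = 2/3.

q = 2/3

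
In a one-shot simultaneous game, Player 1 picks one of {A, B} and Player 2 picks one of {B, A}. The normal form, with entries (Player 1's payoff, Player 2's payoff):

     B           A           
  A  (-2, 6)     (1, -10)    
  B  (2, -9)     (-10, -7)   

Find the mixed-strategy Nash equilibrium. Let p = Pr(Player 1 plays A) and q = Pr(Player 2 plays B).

p = 1/9, q = 11/15

Set Player 2's expected payoff from B equal to that from A:
  Player 2's expected payoff from B: p·6 + (1−p)·(-9) = 15p - 9
  Player 2's expected payoff from A: p·(-10) + (1−p)·(-7) = -3p - 7
  15p - 9 = -3p - 7  ⇒  18p = 2  ⇒  p = 1/9.
For Player 1 to be willing to mix, Player 1 must be indifferent between A and B, which pins down Player 2's mix.
  Player 1's payoff to A: q·(-2) + (1−q)·1 = -3q + 1
  Player 1's payoff to B: q·2 + (1−q)·(-10) = 12q - 10
  -3q + 1 = 12q - 10  ⇒  -15q = -11  ⇒  q = 11/15.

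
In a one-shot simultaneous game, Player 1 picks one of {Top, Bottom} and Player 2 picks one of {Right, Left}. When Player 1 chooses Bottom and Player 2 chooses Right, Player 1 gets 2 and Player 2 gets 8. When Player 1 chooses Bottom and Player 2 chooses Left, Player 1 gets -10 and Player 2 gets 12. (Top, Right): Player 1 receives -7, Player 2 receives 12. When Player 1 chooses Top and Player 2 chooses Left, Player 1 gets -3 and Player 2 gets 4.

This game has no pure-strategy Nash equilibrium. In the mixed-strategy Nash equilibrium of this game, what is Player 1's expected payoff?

Player 2's mix must leave Player 1 indifferent between Top and Bottom.
  Player 1's expected payoff from Top: q·(-7) + (1−q)·(-3) = -4q - 3
  Player 1's expected payoff from Bottom: q·2 + (1−q)·(-10) = 12q - 10
  -4q - 3 = 12q - 10  ⇒  -16q = -7  ⇒  q = 7/16.
At equilibrium Player 1 is indifferent across rows, so Player 1's payoff equals the payoff from Top: (7/16)·(-7) + (9/16)·(-3) = -19/4.

-19/4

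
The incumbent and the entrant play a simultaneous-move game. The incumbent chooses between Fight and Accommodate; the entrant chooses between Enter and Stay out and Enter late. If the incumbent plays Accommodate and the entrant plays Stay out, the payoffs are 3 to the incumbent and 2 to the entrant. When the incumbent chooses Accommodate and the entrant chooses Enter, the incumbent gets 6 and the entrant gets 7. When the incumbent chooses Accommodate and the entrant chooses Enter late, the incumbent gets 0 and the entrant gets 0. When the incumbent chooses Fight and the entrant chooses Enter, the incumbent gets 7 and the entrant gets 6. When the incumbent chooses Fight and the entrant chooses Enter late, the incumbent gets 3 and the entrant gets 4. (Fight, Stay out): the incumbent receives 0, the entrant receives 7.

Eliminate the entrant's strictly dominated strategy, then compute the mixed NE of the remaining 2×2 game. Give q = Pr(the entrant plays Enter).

q = 3/4

The entrant's strategy Enter late is strictly dominated by Stay out: 7 > 4 and 2 > 0. Eliminate Enter late.
The entrant's mix must leave the incumbent indifferent between Fight and Accommodate.
  the incumbent's expected payoff from Fight: q·7 + (1−q)·0 = 7q
  the incumbent's expected payoff from Accommodate: q·6 + (1−q)·3 = 3q + 3
  7q = 3q + 3  ⇒  4q = 3  ⇒  q = 3/4.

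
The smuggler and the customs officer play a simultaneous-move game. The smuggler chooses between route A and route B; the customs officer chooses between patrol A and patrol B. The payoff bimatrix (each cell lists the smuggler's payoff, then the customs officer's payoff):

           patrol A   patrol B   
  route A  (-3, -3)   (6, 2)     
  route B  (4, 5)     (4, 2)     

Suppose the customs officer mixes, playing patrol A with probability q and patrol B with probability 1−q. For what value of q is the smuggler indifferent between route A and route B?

q = 2/9

For the smuggler to be willing to mix, the smuggler must be indifferent between route A and route B, which pins down the customs officer's mix.
  the smuggler's expected payoff from route A: q·(-3) + (1−q)·6 = -9q + 6
  the smuggler's expected payoff from route B: q·4 + (1−q)·4 = 4
  -9q + 6 = 4  ⇒  -9q = -2  ⇒  q = 2/9.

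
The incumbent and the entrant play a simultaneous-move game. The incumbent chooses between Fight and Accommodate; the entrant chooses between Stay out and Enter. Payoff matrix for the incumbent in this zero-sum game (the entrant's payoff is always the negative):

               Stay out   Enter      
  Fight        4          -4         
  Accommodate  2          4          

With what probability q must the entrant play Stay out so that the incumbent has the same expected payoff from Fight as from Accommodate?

The entrant's mix must leave the incumbent indifferent between Fight and Accommodate.
  the incumbent's expected payoff from Fight: q·4 + (1−q)·(-4) = 8q - 4
  the incumbent's expected payoff from Accommodate: q·2 + (1−q)·4 = -2q + 4
  8q - 4 = -2q + 4  ⇒  10q = 8  ⇒  q = 4/5.

q = 4/5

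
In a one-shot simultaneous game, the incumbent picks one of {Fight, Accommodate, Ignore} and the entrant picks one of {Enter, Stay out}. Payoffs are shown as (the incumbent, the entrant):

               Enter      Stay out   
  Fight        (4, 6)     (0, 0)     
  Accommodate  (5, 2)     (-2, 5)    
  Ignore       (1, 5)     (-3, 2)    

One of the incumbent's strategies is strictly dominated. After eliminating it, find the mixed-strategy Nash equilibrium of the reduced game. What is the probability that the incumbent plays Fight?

The incumbent's strategy Ignore is strictly dominated by Fight: 4 > 1 and 0 > -3. Eliminate Ignore.
In a mixed equilibrium the entrant is indifferent between Enter and Stay out; this condition fixes p.
  the entrant's expected payoff from Enter: p·6 + (1−p)·2 = 4p + 2
  the entrant's expected payoff from Stay out: p·0 + (1−p)·5 = -5p + 5
  4p + 2 = -5p + 5  ⇒  9p = 3  ⇒  p = 1/3.

p = 1/3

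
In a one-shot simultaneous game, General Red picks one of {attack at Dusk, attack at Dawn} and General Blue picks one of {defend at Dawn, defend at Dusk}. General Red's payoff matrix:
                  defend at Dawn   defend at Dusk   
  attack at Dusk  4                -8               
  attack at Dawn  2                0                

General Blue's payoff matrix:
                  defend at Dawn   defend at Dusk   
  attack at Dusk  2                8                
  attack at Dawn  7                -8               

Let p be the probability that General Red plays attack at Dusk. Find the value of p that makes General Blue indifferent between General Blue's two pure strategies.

General Red's mix must leave General Blue indifferent between defend at Dawn and defend at Dusk.
  General Blue's payoff from defend at Dawn: p·2 + (1−p)·7 = -5p + 7
  General Blue's payoff from defend at Dusk: p·8 + (1−p)·(-8) = 16p - 8
  -5p + 7 = 16p - 8  ⇒  -21p = -15  ⇒  p = 5/7.

p = 5/7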